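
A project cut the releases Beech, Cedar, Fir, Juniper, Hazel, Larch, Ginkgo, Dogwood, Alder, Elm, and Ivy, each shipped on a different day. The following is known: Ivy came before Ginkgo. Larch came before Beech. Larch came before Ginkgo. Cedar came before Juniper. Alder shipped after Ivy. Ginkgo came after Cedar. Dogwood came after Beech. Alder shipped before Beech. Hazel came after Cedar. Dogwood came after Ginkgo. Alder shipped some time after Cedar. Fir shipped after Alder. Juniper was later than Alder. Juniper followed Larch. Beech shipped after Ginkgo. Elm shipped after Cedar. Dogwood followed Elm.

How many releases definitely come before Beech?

Directly stated before Beech: Alder, Ginkgo, and Larch.
Cedar reaches Beech via Cedar → Ginkgo → Beech.
Ivy reaches Beech via Ivy → Ginkgo → Beech.
No chain forces Elm (or any of the others) ahead of Beech.
That's Alder, Cedar, Ginkgo, Ivy, and Larch — 5 in all.

5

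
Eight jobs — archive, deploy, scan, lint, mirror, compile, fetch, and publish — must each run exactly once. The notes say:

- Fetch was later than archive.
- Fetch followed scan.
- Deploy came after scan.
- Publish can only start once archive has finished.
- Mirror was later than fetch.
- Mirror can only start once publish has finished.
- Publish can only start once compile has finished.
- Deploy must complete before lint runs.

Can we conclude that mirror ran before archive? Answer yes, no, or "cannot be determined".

Tracing the constraints gives archive → fetch → mirror, so archive must come before mirror.
That means mirror cannot be before archive.

no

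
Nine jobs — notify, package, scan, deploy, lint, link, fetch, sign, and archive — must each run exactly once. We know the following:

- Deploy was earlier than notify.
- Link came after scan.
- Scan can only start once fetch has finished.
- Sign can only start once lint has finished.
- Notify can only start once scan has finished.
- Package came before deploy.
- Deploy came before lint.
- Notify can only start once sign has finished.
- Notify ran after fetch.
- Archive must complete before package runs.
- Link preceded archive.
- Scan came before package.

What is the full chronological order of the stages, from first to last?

fetch, scan, link, archive, package, deploy, lint, sign, notify

The constraints fix every adjacent pair, so only one ordering works:
fetch → scan → link → archive → package → deploy → lint → sign → notify.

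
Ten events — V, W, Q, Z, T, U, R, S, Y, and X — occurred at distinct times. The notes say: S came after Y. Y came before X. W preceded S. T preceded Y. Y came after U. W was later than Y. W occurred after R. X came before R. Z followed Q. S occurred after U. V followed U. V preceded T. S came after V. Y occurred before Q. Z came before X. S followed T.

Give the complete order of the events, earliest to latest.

U, V, T, Y, Q, Z, X, R, W, S

The constraints fix every adjacent pair, so only one ordering works:
U → V → T → Y → Q → Z → X → R → W → S.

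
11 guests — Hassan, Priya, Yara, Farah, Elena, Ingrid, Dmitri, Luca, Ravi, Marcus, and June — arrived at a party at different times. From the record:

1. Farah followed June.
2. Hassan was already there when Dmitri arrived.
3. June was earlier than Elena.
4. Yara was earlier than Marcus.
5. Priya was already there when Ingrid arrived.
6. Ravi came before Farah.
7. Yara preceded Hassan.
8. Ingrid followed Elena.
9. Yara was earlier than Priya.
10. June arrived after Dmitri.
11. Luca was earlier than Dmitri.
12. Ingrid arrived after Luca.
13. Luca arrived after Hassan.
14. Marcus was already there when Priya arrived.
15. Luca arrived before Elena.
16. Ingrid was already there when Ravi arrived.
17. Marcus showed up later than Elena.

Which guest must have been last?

Farah

Every other guest has a chain of constraints placing them before Farah, so Farah is last.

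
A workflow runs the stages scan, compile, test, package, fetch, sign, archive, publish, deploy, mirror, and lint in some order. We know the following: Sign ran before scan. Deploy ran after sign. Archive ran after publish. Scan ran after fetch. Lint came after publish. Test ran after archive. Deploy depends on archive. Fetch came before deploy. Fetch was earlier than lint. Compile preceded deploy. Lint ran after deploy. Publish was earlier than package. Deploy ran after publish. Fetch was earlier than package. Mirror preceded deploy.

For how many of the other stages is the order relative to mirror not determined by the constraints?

Forced after mirror: deploy and lint.
That leaves archive, compile, fetch, package, publish, scan, sign, and test with no forced order relative to mirror — 8.

8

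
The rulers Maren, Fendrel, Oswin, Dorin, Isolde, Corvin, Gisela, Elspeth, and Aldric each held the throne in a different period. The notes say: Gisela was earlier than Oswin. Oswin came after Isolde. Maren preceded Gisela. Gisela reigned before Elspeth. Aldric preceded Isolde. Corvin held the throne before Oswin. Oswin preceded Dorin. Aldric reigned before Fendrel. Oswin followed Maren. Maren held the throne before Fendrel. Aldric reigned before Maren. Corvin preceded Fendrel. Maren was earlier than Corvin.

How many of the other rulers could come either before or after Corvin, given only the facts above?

Forced before Corvin: Aldric and Maren; forced after Corvin: Dorin, Fendrel, and Oswin.
That leaves Elspeth, Gisela, and Isolde with no forced order relative to Corvin — 3.

3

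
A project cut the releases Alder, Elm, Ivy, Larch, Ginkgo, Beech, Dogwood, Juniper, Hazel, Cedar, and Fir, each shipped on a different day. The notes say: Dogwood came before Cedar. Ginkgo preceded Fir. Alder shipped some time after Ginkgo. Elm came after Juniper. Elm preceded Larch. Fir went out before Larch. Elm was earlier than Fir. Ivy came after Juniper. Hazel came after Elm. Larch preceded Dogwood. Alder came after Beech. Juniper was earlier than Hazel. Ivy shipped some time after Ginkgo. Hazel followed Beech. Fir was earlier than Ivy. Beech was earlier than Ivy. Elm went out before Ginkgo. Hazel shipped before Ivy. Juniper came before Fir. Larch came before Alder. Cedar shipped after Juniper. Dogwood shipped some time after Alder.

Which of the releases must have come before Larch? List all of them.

Directly stated before Larch: Elm and Fir.
Ginkgo reaches Larch via Ginkgo → Fir → Larch.
Juniper reaches Larch via Juniper → Elm → Larch.
No chain forces Dogwood (or any of the others) ahead of Larch.

Elm, Fir, Ginkgo, Juniper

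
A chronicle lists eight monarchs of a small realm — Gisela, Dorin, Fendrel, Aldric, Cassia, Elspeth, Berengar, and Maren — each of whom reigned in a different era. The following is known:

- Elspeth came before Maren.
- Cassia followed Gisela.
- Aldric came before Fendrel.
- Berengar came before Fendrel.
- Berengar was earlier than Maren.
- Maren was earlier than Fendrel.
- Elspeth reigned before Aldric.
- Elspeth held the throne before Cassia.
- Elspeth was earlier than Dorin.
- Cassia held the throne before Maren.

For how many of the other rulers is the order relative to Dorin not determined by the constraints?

Forced before Dorin: Elspeth.
That leaves Aldric, Berengar, Cassia, Fendrel, Gisela, and Maren with no forced order relative to Dorin — 6.

6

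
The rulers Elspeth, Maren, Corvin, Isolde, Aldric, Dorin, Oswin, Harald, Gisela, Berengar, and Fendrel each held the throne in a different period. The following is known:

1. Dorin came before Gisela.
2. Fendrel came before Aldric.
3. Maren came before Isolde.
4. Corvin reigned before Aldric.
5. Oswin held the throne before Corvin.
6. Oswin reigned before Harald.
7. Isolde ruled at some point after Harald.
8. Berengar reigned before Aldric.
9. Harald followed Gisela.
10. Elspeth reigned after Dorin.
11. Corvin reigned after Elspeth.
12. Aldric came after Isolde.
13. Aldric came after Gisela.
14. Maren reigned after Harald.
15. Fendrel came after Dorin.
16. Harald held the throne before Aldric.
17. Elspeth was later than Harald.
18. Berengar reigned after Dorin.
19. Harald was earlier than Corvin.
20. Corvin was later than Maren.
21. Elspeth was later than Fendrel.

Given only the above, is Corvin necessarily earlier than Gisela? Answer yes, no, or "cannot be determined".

Tracing the constraints gives Gisela → Harald → Corvin, so Gisela must come before Corvin.
That means Corvin cannot be before Gisela.

no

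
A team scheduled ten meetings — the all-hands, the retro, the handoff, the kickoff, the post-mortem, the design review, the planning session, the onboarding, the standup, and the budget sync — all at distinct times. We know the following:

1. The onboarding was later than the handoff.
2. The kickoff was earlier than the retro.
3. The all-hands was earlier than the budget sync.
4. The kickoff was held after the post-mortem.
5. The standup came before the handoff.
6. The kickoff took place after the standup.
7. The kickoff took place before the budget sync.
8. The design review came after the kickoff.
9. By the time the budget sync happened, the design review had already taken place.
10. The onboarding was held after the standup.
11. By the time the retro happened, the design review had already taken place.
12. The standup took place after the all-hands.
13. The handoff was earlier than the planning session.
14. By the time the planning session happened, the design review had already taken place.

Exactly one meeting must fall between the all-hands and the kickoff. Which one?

the standup

Tracing the constraints gives the all-hands → the standup → the kickoff, so the standup sits after the all-hands and before the kickoff.
No other meeting is forced both after the all-hands and before the kickoff.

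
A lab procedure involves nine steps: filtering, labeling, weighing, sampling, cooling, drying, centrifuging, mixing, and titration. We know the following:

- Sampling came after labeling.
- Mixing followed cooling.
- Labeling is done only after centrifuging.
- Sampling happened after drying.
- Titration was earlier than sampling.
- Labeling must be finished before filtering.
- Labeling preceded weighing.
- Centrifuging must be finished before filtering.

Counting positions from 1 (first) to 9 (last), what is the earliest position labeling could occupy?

2

Centrifuging must come before labeling — 1 forced predecessor.
Nothing else is forced ahead of labeling, so its earliest slot is position 1 + 1 = 2.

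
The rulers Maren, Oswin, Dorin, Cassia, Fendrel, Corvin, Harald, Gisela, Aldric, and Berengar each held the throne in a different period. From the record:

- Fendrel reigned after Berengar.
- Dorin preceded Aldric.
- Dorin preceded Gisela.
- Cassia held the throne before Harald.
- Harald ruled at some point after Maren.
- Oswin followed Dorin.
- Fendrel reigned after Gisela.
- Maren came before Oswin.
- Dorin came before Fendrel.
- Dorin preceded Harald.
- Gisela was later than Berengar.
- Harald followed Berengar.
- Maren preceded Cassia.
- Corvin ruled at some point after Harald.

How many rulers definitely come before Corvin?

5

Directly stated before Corvin: Harald.
Berengar reaches Corvin via Berengar → Harald → Corvin.
Cassia reaches Corvin via Cassia → Harald → Corvin.
Dorin reaches Corvin via Dorin → Harald → Corvin.
Likewise Maren reaches Corvin by chaining the stated constraints.
No chain forces Aldric (or any of the others) ahead of Corvin.
That's Berengar, Cassia, Dorin, Harald, and Maren — 5 in all.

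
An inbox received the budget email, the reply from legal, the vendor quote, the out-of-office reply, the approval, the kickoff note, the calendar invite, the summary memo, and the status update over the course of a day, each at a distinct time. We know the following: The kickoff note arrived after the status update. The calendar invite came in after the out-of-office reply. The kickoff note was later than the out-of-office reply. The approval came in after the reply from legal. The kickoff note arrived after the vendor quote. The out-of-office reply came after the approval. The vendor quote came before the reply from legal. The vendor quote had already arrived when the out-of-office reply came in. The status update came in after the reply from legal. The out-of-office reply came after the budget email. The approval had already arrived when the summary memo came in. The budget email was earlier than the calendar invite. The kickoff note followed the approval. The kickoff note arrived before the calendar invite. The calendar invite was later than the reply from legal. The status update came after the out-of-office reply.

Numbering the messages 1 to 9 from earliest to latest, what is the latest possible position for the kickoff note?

8

The kickoff note must come before the calendar invite — 1 message forced after it.
Everything else can be placed before the kickoff note in some valid order, so the kickoff note can sit as late as position 9 − 1 = 8.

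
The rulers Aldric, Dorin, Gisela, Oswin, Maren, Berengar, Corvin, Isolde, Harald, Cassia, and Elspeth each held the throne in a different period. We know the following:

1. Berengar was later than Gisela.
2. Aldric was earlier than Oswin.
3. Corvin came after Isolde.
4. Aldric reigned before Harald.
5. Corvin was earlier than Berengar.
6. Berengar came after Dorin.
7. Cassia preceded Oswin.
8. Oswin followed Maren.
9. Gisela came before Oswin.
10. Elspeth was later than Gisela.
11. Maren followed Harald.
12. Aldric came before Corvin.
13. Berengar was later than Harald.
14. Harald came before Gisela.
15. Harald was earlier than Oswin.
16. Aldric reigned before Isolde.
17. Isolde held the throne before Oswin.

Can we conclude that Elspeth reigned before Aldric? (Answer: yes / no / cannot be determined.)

no

Tracing the constraints gives Aldric → Harald → Gisela → Elspeth, so Aldric must come before Elspeth.
That means Elspeth cannot be before Aldric.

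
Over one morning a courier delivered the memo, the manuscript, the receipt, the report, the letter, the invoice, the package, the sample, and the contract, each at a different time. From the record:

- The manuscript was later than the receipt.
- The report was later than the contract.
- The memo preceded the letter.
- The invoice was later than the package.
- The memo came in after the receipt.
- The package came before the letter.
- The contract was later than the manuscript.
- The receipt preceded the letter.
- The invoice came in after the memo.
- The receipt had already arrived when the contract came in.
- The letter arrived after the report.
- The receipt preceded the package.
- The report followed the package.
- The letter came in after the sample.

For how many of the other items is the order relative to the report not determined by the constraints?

Forced before the report: the contract, the manuscript, the package, and the receipt; forced after the report: the letter.
That leaves the invoice, the memo, and the sample with no forced order relative to the report — 3.

3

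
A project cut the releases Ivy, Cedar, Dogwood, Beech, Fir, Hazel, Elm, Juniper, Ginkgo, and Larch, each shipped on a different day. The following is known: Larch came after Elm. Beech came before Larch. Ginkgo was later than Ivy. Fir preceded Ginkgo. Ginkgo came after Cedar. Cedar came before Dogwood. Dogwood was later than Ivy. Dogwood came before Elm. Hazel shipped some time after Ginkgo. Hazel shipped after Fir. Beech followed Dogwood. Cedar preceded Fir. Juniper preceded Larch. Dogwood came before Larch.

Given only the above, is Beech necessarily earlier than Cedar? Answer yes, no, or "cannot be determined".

Tracing the constraints gives Cedar → Dogwood → Beech, so Cedar must come before Beech.
That means Beech cannot be before Cedar.

no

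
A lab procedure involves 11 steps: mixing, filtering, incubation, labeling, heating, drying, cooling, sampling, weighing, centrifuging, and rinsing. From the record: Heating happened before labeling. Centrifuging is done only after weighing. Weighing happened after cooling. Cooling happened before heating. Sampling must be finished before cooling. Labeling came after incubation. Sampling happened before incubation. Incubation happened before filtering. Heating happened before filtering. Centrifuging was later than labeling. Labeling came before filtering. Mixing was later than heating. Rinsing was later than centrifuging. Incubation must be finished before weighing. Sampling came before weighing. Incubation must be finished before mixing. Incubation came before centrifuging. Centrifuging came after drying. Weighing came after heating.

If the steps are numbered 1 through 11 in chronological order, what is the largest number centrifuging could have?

Centrifuging must come before rinsing — 1 step forced after it.
Everything else can be placed before centrifuging in some valid order, so centrifuging can sit as late as position 11 − 1 = 10.

10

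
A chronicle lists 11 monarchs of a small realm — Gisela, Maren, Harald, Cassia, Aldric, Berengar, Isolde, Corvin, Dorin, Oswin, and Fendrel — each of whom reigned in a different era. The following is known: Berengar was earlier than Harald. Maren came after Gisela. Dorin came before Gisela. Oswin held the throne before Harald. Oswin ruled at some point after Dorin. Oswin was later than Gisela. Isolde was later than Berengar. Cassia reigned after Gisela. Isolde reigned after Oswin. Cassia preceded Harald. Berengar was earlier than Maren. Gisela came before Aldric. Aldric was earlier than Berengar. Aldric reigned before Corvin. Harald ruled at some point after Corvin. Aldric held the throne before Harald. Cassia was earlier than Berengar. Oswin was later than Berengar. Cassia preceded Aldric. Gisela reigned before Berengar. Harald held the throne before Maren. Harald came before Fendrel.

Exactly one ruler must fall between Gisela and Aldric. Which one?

Tracing the constraints gives Gisela → Cassia → Aldric, so Cassia sits after Gisela and before Aldric.
No other ruler is forced both after Gisela and before Aldric.

Cassia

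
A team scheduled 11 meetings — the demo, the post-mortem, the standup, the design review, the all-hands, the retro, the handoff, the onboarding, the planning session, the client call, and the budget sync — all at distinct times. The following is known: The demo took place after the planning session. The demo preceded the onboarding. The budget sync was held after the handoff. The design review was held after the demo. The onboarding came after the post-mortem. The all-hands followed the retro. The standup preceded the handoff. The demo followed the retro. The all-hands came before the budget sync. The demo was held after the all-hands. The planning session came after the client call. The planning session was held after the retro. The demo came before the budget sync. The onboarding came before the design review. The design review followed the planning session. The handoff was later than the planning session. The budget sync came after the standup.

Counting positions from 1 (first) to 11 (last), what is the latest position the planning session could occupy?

6

The planning session must come before the budget sync, the demo, the design review, the handoff, and the onboarding — 5 meetings forced after it.
Everything else can be placed before the planning session in some valid order, so the planning session can sit as late as position 11 − 5 = 6.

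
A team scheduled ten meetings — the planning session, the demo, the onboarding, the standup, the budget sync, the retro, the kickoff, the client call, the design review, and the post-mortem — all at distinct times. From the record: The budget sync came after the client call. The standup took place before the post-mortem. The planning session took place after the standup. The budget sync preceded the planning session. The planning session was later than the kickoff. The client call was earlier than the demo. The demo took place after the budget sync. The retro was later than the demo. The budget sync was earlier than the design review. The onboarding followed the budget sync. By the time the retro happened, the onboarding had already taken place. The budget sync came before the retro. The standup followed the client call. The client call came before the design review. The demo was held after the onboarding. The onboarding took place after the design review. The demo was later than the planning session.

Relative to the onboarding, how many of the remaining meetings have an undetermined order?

4

Forced before the onboarding: the budget sync, the client call, and the design review; forced after the onboarding: the demo and the retro.
That leaves the kickoff, the planning session, the post-mortem, and the standup with no forced order relative to the onboarding — 4.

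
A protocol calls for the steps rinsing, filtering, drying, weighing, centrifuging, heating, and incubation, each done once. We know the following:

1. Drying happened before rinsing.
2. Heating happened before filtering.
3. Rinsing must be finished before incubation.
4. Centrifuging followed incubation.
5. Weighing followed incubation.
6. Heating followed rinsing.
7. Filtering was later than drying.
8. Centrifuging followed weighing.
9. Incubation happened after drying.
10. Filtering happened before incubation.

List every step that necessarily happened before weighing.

drying, filtering, heating, incubation, rinsing

Directly stated before weighing: incubation.
Drying reaches weighing via drying → incubation → weighing.
Filtering reaches weighing via filtering → incubation → weighing.
Heating reaches weighing via heating → filtering → incubation → weighing.
Likewise rinsing reaches weighing by chaining the stated constraints.
No chain forces centrifuging ahead of weighing.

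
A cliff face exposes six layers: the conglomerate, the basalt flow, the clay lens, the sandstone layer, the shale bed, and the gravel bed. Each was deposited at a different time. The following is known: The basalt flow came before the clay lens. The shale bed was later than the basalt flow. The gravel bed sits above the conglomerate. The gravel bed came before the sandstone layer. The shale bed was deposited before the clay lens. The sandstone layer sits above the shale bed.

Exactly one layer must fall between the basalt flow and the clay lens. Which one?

Tracing the constraints gives the basalt flow → the shale bed → the clay lens, so the shale bed sits after the basalt flow and before the clay lens.
No other layer is forced both after the basalt flow and before the clay lens.

the shale bed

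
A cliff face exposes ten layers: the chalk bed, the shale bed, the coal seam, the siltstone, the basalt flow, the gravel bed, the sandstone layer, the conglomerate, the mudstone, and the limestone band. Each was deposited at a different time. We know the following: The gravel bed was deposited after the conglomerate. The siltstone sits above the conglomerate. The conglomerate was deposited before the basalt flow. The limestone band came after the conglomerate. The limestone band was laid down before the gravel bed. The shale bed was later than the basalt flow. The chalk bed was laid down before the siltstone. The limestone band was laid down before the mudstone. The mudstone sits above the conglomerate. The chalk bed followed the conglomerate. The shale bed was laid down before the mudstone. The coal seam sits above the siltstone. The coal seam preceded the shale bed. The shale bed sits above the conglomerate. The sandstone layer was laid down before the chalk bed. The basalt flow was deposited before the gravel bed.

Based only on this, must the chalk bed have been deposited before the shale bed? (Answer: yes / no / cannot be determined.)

yes

Chain the constraints: the chalk bed → the siltstone → the coal seam → the shale bed. Each link is directly stated, so the chalk bed comes before the shale bed.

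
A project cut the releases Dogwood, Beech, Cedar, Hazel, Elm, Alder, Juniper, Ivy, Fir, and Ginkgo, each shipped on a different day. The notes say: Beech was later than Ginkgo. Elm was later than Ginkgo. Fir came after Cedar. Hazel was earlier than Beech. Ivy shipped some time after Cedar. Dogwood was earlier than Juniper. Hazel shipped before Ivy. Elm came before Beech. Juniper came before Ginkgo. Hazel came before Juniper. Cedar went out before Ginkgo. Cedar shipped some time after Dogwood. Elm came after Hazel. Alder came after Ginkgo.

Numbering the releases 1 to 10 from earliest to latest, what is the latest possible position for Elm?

Elm must come before Beech — 1 release forced after it.
Everything else can be placed before Elm in some valid order, so Elm can sit as late as position 10 − 1 = 9.

9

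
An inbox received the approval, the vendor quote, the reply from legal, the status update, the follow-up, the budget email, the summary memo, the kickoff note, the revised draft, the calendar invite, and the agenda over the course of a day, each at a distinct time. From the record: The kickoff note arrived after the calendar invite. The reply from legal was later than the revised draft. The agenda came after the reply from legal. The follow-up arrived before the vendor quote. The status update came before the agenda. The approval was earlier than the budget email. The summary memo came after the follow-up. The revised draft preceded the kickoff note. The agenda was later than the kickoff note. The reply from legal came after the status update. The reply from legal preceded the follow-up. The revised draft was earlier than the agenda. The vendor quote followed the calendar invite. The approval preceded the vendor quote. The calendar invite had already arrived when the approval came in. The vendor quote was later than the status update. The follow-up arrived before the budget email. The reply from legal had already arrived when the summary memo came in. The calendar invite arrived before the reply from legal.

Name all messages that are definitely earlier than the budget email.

Directly stated before the budget email: the approval and the follow-up.
The calendar invite reaches the budget email via the calendar invite → the approval → the budget email.
The reply from legal reaches the budget email via the reply from legal → the follow-up → the budget email.
The revised draft reaches the budget email via the revised draft → the reply from legal → the follow-up → the budget email.
Likewise the status update reaches the budget email by chaining the stated constraints.
No chain forces the agenda (or any of the others) ahead of the budget email.

the approval, the calendar invite, the follow-up, the reply from legal, the revised draft, the status update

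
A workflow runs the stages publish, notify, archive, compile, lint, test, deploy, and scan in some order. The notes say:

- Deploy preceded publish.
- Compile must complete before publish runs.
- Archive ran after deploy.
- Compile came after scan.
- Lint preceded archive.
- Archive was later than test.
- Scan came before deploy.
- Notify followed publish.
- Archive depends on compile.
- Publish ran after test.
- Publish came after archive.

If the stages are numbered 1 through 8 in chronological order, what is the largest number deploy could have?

5

Deploy must come before archive, notify, and publish — 3 stages forced after it.
Everything else can be placed before deploy in some valid order, so deploy can sit as late as position 8 − 3 = 5.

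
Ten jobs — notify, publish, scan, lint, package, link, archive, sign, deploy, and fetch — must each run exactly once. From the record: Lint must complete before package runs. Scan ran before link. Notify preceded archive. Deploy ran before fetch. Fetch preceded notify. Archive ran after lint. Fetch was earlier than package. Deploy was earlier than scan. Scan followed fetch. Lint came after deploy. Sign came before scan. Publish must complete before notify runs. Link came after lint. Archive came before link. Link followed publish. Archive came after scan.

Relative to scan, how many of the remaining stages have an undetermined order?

4

Forced before scan: deploy, fetch, and sign; forced after scan: archive and link.
That leaves lint, notify, package, and publish with no forced order relative to scan — 4.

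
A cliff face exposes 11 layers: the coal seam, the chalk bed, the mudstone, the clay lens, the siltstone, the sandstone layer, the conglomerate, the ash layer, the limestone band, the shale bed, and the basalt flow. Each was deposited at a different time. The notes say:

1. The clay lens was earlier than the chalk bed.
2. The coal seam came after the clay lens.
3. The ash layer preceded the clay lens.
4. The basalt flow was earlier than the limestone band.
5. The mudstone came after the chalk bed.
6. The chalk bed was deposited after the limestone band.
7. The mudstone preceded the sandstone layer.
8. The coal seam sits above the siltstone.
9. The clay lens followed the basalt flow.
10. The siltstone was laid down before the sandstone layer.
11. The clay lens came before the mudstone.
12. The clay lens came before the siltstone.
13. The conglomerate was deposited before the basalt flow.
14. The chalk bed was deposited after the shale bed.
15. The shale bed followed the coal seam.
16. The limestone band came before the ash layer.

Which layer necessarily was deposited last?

Every other layer has a chain of constraints placing it before the sandstone layer, so the sandstone layer is last.

the sandstone layer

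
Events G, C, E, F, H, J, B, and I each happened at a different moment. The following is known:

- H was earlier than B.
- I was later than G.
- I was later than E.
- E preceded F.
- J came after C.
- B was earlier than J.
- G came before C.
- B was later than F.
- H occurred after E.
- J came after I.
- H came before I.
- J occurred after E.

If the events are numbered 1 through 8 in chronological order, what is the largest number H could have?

H must come before B, I, and J — 3 events forced after it.
Everything else can be placed before H in some valid order, so H can sit as late as position 8 − 3 = 5.

5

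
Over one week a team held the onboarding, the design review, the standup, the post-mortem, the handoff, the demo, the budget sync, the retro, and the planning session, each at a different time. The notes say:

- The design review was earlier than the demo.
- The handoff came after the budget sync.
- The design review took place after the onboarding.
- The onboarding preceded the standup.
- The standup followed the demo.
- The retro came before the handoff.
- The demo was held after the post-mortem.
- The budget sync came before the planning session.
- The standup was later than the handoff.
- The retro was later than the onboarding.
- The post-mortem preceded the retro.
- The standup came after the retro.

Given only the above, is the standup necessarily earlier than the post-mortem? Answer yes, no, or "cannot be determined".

Tracing the constraints gives the post-mortem → the retro → the standup, so the post-mortem must come before the standup.
That means the standup cannot be before the post-mortem.

no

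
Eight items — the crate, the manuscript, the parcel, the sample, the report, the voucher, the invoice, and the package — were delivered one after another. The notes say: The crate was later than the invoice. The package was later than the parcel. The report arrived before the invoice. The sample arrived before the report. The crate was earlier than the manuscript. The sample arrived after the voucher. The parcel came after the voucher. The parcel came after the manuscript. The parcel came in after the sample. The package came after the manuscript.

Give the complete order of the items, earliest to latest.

the voucher, the sample, the report, the invoice, the crate, the manuscript, the parcel, the package

The constraints fix every adjacent pair, so only one ordering works:
the voucher → the sample → the report → the invoice → the crate → the manuscript → the parcel → the package.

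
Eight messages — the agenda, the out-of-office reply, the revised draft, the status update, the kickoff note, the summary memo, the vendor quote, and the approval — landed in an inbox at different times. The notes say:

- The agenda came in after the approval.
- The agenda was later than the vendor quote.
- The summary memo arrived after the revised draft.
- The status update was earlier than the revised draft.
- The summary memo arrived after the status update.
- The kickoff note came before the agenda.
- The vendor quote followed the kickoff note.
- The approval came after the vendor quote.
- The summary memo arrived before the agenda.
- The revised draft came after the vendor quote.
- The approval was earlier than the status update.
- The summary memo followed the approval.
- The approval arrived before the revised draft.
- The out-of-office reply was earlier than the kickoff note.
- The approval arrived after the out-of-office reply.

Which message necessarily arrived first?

The out-of-office reply has a chain of constraints placing it before every other message, so the out-of-office reply must be first.

the out-of-office reply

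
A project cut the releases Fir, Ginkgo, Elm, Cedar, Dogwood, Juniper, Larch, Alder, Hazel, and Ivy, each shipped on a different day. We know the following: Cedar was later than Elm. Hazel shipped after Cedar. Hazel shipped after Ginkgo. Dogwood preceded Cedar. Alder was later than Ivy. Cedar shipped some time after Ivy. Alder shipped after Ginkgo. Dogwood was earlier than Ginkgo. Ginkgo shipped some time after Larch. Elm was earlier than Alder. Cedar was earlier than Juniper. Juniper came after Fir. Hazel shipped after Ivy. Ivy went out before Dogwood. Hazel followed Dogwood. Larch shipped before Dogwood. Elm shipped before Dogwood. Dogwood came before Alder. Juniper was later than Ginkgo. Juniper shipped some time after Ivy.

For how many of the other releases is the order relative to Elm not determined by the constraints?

3

Forced after Elm: Alder, Cedar, Dogwood, Ginkgo, Hazel, and Juniper.
That leaves Fir, Ivy, and Larch with no forced order relative to Elm — 3.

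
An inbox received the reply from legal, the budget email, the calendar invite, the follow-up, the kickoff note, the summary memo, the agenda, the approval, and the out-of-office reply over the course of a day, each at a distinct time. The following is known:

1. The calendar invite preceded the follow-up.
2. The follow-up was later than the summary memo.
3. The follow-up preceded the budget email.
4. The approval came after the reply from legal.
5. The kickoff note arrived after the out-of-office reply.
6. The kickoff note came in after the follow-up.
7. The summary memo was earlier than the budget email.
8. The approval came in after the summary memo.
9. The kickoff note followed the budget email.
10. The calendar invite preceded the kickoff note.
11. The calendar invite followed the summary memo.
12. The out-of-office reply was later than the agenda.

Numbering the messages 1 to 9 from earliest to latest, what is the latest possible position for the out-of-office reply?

8

The out-of-office reply must come before the kickoff note — 1 message forced after it.
Everything else can be placed before the out-of-office reply in some valid order, so the out-of-office reply can sit as late as position 9 − 1 = 8.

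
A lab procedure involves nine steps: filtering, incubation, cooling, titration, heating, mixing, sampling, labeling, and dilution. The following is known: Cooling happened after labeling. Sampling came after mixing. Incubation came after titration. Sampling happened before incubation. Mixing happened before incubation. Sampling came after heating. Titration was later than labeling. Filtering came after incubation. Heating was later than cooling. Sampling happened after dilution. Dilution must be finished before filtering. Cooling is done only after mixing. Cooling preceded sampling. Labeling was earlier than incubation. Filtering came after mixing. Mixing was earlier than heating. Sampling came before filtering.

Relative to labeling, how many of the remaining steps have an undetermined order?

2

Forced after labeling: cooling, filtering, heating, incubation, sampling, and titration.
That leaves dilution and mixing with no forced order relative to labeling — 2.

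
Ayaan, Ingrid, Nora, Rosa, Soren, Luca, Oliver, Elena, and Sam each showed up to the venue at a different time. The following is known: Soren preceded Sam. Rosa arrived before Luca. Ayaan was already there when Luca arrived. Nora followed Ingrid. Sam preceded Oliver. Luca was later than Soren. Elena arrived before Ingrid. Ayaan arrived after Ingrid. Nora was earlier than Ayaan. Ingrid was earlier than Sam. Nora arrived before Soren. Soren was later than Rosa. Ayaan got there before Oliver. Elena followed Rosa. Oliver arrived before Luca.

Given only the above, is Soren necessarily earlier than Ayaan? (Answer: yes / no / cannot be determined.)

cannot be determined

No chain of stated constraints runs from Soren to Ayaan, and none runs from Ayaan to Soren either.
So the relative order of Soren and Ayaan is not fixed by the given facts.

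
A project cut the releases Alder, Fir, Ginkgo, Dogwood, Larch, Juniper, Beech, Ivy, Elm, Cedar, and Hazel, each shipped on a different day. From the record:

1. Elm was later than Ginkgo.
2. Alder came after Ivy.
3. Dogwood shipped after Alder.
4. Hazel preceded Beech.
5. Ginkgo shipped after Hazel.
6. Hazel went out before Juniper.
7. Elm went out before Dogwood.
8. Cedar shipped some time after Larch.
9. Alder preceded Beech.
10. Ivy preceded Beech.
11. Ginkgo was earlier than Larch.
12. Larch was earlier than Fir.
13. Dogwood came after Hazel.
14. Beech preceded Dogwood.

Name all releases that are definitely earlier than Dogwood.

Directly stated before Dogwood: Alder, Beech, Elm, and Hazel.
Ginkgo reaches Dogwood via Ginkgo → Elm → Dogwood.
Ivy reaches Dogwood via Ivy → Alder → Dogwood.
No chain forces Fir (or any of the others) ahead of Dogwood.

Alder, Beech, Elm, Ginkgo, Hazel, Ivy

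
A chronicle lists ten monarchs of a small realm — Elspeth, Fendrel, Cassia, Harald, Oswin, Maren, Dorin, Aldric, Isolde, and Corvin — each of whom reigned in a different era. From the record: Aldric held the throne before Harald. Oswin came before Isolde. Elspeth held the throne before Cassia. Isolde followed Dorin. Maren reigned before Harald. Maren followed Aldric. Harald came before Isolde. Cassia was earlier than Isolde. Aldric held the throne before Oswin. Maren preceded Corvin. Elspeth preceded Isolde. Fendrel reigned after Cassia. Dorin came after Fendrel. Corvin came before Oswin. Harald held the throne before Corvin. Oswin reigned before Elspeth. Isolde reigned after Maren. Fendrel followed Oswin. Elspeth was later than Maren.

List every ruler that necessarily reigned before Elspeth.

Aldric, Corvin, Harald, Maren, Oswin

Directly stated before Elspeth: Maren and Oswin.
Aldric reaches Elspeth via Aldric → Maren → Elspeth.
Corvin reaches Elspeth via Corvin → Oswin → Elspeth.
Harald reaches Elspeth via Harald → Corvin → Oswin → Elspeth.
No chain forces Cassia (or any of the others) ahead of Elspeth.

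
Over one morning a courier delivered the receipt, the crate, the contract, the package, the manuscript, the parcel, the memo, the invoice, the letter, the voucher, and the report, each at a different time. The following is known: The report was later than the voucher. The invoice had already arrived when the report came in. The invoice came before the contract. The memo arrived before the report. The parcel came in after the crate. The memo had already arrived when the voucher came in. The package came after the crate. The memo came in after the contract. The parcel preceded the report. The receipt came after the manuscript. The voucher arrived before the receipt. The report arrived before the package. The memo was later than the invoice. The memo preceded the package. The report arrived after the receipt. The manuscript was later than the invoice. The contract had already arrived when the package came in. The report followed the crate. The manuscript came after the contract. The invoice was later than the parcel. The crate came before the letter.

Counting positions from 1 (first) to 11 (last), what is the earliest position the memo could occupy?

5

The contract, the crate, the invoice, and the parcel must all come before the memo — 4 forced predecessors.
Nothing else is forced ahead of the memo, so its earliest slot is position 4 + 1 = 5.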